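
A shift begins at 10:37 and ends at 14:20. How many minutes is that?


Start time: 10:37 = 637 minutes from midnight
End time: 14:20 = 860 minutes from midnight
Difference: 860 - 637 = 223 minutes
That is 3 hours and 43 minutes

223


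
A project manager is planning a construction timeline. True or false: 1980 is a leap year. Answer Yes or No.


Year: 1980
Divisible by 4? 1980 / 4 = 495.0 -> Yes
Divisible by 100? 1980 / 100 = 19.8 -> No
Divisible by 4 but not 100, so it IS a leap year

Yes


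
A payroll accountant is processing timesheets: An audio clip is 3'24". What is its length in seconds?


Minutes: 3
Seconds: 24
Convert minutes to seconds: 3 x 60 = 180
Add remaining seconds: 180 + 24 = 204

204


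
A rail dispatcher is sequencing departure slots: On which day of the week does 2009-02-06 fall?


Date: 2009-02-06
January 1, 2009 is a Thursday
Day of year: 37
Offset from Jan 1: 36 days
36 mod 7 = 1
Result: Friday

Friday


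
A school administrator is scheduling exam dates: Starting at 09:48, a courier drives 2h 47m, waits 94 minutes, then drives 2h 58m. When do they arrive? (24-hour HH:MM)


Depart: 09:48
Leg 1: +167 min -> 12:35
Layover: +94 min -> 14:09
Leg 2: +178 min -> 17:07
Total travel: 439 minutes = 7h 19m
Arrival: 17:07

17:07


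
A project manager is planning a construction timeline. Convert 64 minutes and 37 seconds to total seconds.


Minutes: 64
Extra seconds: 37
Seconds per minute: 60
Minutes to seconds: 64 x 60 = 3840
Total: 3840 + 37 = 3877

3877


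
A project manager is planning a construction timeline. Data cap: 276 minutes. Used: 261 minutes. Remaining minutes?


Total budget: 276 minutes
Time used: 261 minutes
Remaining: 276 - 261 = 15 minutes
Percent used: 94.6%
Percent remaining: 5.4%

15


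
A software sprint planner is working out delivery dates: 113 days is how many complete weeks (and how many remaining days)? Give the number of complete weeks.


Total days: 113
Days per week: 7
Division: 113 / 7 = 16 remainder 1
Complete weeks: 16
Remaining days: 1

16


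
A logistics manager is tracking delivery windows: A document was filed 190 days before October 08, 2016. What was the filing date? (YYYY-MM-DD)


Start: 2016-10-08
Subtracting 190 days
Days already passed in October: 8
After going back through October: 182 more days to subtract
September 2016: 30 days, 152 remaining
August 2016: 31 days, 121 remaining
July 2016: 31 days, 90 remaining
June 2016: 30 days, 60 remaining
Result: 2016-04-01

2016-04-01


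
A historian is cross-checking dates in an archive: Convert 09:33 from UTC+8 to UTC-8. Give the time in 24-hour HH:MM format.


Local time: 09:33 at UTC+8 (offset 8h)
Target zone: UTC-8 (offset -8h)
Difference: -8 - (8) = -16 hours
Calculation: 9 + (-16) = -7
Wraparound: (-7) mod 24 = 17
Result: 17:33

17:33


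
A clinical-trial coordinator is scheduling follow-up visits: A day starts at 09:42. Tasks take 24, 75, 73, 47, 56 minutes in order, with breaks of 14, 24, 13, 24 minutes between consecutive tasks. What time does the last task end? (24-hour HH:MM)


Start: 09:42 = 582 min from midnight
  after task 1 (24 min): 10:06
  after break (14 min): 10:20
  after task 2 (75 min): 11:35
  after break (24 min): 11:59
  after task 3 (73 min): 13:12
  after break (13 min): 13:25
  after task 4 (47 min): 14:12
  after break (24 min): 14:36
  after task 5 (56 min): 15:32
Total elapsed: 350 minutes
End time: 15:32

15:32


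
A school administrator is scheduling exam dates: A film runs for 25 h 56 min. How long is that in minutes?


Hours: 25
Minutes: 56
Convert hours to minutes: 25 x 60 = 1500
Add remaining minutes: 1500 + 56 = 1556

1556


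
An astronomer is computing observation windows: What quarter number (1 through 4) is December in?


Month: December (month 12)
Q1: January-March (months 1-3)
Q2: April-June (months 4-6)
Q3: July-September (months 7-9)
Q4: October-December (months 10-12)
Month 12 falls in Q4

4


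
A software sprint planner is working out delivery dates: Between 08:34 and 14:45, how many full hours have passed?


Start: 08:34
End: 14:45
Hour difference: 14 - 8 = 6 hours
Minute difference: 45 - 34 = 11 minutes
Total minutes: 371
Complete hours: 371 / 60 = 6 (remainder 11)

6


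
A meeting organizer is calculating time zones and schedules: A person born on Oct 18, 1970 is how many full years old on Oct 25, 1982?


Birth: 1970-10-18
Reference: 1982-10-25
Year difference: 1982 - 1970 = 12
Has birthday (10-18) occurred by 10-25? Yes
Age in full years: 12

12


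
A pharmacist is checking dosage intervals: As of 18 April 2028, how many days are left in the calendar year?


Start: April 18, 2028
End: December 31, 2028
Days left in April: 12
May: 31
June: 30
July: 31
August: 31
... plus remaining months
Sum of remaining months: 245
Total: 12 + 245 = 257

257


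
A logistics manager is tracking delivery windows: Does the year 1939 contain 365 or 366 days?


Year: 1939
Check leap year rules:
Divisible by 4? No
1939 is not a leap year
Days: 365

365


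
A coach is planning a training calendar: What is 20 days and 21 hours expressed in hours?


Days: 20
Extra hours: 21
Hours per day: 24
Days to hours: 20 x 24 = 480
Total: 480 + 21 = 501

501


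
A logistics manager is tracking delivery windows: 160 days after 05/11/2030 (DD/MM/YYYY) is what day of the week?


Start: 2030-11-05 (Tuesday)
Step 1 - find target date: add 160 days
  2030-11-05 + 160 days = 2031-04-14
Step 2 - day of week:
  160 mod 7 = 6
  Tuesday + 6 days -> Monday
Result: Monday (2031-04-14)

Monday


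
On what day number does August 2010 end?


Month: August
Year: 2010
August is a 31-day month
Total: 31 days

31


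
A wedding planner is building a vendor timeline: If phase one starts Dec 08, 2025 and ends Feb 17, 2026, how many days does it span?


Start date: 2025-12-08
End date: 2026-02-17
Dec 2025: +24 days
Jan 2026: +31 days
Feb 2026: +16 days
Total: 71 days

71


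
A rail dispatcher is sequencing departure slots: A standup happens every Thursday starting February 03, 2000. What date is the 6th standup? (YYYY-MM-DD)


First occurrence: 2000-02-03 (occurrence 1)
Each occurrence is 7 days after the previous.
Occurrence 6 is 5 weeks after the first.
5 weeks = 35 days
2000-02-03 + 35 days = 2000-03-09

2000-03-09


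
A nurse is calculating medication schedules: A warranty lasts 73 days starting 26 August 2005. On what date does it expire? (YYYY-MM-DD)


Start: 2005-08-26
Adding 73 days
Days remaining in August: 5
After August: 68 days still to add
September 2005: 30 days, 38 remaining
October 2005: 31 days, 7 remaining
November 2005 has 30 days, need 7
Result: 2005-11-07

2005-11-07


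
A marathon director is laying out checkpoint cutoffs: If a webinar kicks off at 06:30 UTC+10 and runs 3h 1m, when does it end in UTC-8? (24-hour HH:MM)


Start: 06:30 in UTC+10
Step 1 - add duration:
  minutes: 30 + 1 = 31
  hours: 6 + 3 + 0 = 9
  end in UTC+10: 09:31
Step 2 - convert UTC+10 -> UTC-8:
  offset difference: -8 - (10) = -18 hours
  9 + (-18) = -9 -> mod 24 = 15
Result: 15:31 in UTC-8

15:31


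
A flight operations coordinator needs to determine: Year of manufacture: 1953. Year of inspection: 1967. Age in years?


Birth year: 1953
Current year: 1967
Age = current year - birth year
Age = 1967 - 1953 = 14

14


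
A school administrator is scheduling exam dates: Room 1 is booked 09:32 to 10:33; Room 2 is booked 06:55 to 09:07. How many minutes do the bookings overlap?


Interval A: [572, 633] minutes from midnight
Interval B: [415, 547] minutes from midnight
Overlap start = max(572, 415) = 572
Overlap end = min(633, 547) = 547
End <= start, so the intervals do not overlap: 0 minutes

0


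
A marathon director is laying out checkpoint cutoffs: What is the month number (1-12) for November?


Calendar month order:
10. October
11. November <--
12. December
November is month number 11

11


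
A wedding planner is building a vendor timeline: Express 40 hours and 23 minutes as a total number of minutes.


Hours: 40
Extra minutes: 23
Minutes per hour: 60
Hours to minutes: 40 x 60 = 2400
Total: 2400 + 23 = 2423

2423


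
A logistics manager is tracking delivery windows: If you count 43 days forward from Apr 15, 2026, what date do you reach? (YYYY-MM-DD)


Start: 2026-04-15
Adding 43 days
Days remaining in April: 15
After April: 28 days still to add
May 2026 has 31 days, need 28
Result: 2026-05-28

2026-05-28


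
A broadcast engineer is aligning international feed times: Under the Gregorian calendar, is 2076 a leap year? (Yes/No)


Year: 2076
Divisible by 4? 2076 / 4 = 519.0 -> Yes
Divisible by 100? 2076 / 100 = 20.76 -> No
Divisible by 4 but not 100, so it IS a leap year

Yes


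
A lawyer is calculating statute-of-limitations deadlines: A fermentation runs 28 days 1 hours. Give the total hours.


Days: 28
Extra hours: 1
Hours per day: 24
Days to hours: 28 x 24 = 672
Total: 672 + 1 = 673

673


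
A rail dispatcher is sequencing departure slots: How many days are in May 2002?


Month: May
Year: 2002
May is a 31-day month
Total: 31 days

31


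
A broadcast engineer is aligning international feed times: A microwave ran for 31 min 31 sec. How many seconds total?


Minutes: 31
Extra seconds: 31
Seconds per minute: 60
Minutes to seconds: 31 x 60 = 1860
Total: 1860 + 31 = 1891

1891


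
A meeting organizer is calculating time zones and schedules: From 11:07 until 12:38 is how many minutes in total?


Start time: 11:07 = 667 minutes from midnight
End time: 12:38 = 758 minutes from midnight
Difference: 758 - 667 = 91 minutes
That is 1 hours and 31 minutes

91


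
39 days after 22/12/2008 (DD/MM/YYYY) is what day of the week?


Start: 2008-12-22 (Monday)
Step 1 - find target date: add 39 days
  2008-12-22 + 39 days = 2009-01-30
Step 2 - day of week:
  39 mod 7 = 4
  Monday + 4 days -> Friday
Result: Friday (2009-01-30)

Friday


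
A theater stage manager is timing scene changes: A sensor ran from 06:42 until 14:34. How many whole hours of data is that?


Start: 06:42
End: 14:34
Hour difference: 14 - 6 = 8 hours
Minute difference: 34 - 42 = -8 minutes
Total minutes: 472
Complete hours: 472 / 60 = 7 (remainder 52)

7


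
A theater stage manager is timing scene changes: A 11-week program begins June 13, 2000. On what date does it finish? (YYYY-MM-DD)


Start: 2000-06-13
Weeks to add: 11
Convert to days: 11 x 7 = 77 days
Add 77 days to 2000-06-13
Result: 2000-08-29

2000-08-29


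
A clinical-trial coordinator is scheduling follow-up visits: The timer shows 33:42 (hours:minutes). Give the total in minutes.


Hours: 33
Minutes: 42
Convert hours to minutes: 33 x 60 = 1980
Add remaining minutes: 1980 + 42 = 2022

2022


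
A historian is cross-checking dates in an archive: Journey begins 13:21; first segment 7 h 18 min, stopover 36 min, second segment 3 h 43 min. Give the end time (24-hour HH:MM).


Depart: 13:21
Leg 1: +438 min -> 20:39
Layover: +36 min -> 21:15
Leg 2: +223 min -> 00:58
Total travel: 697 minutes = 11h 37m
Arrival: 00:58

00:58


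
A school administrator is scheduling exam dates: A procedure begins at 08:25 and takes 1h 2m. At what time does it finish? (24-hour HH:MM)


Start time: 08:25
Adding: 1 hours 2 minutes
Minutes: 25 + 2 = 27
Hours: 8 + 1 + 0 = 9
Result: 09:27

09:27


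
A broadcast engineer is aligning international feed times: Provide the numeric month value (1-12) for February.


Calendar month order:
1. January
2. February <--
3. March
February is month number 2

2


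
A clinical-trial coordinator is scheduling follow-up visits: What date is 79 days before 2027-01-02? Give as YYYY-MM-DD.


Start: 2027-01-02
Subtracting 79 days
Days already passed in January: 2
After going back through January: 77 more days to subtract
December 2026: 31 days, 46 remaining
November 2026: 30 days, 16 remaining
October 2026 has 31 days, need 16
Result: 2026-10-15

2026-10-15


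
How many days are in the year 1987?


Year: 1987
Check leap year rules:
Divisible by 4? No
1987 is not a leap year
Days: 365

365


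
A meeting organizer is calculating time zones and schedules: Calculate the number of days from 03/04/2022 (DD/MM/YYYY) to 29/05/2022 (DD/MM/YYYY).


Start date: 2022-04-03
End date: 2022-05-29
Apr 2022: +28 days
May 2022: +28 days
Total: 56 days

56


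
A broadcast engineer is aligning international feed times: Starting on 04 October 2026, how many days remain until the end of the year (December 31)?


Start: October 04, 2026
End: December 31, 2026
Days left in October: 27
November: 30
December: 31
Sum of remaining months: 61
Total: 27 + 61 = 88

88


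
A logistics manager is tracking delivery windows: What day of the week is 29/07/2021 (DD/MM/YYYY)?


Date: 2021-07-29
January 1, 2021 is a Friday
Day of year: 210
Offset from Jan 1: 209 days
209 mod 7 = 6
Result: Thursday

Thursday


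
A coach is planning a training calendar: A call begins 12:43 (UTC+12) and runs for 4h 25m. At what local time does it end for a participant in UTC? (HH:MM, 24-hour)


Start: 12:43 in UTC+12
Step 1 - add duration:
  minutes: 43 + 25 = 68 (carry 1h)
  hours: 12 + 4 + 1 = 17
  end in UTC+12: 17:08
Step 2 - convert UTC+12 -> UTC:
  offset difference: 0 - (12) = -12 hours
  17 + (-12) = 5 -> mod 24 = 5
Result: 05:08 in UTC

05:08


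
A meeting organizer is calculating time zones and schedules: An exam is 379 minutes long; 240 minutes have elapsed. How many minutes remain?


Total budget: 379 minutes
Time used: 240 minutes
Remaining: 379 - 240 = 139 minutes
Percent used: 63.3%
Percent remaining: 36.7%

139


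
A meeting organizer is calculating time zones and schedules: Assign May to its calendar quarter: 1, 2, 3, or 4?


Month: May (month 5)
Q1: January-March (months 1-3)
Q2: April-June (months 4-6)
Q3: July-September (months 7-9)
Q4: October-December (months 10-12)
Month 5 falls in Q2

2


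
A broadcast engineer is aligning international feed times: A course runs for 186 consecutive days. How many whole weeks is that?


Total days: 186
Days per week: 7
Division: 186 / 7 = 26 remainder 4
Complete weeks: 26
Remaining days: 4

26


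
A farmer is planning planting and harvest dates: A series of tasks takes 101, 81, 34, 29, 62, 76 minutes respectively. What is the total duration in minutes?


Durations: 101, 81, 34, 29, 62, 76
Running sum: 101
+ 81 = 182
+ 34 = 216
+ 29 = 245
+ 62 = 307
+ 76 = 383
Total duration: 383 minutes
That is 6 hours and 23 minutes

383


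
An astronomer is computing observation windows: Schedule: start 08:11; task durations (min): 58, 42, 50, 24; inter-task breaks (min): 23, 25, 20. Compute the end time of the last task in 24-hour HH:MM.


Start: 08:11 = 491 min from midnight
  after task 1 (58 min): 09:09
  after break (23 min): 09:32
  after task 2 (42 min): 10:14
  after break (25 min): 10:39
  after task 3 (50 min): 11:29
  after break (20 min): 11:49
  after task 4 (24 min): 12:13
Total elapsed: 242 minutes
End time: 12:13

12:13


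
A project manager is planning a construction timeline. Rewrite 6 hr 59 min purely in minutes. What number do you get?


Hours: 6
Extra minutes: 59
Minutes per hour: 60
Hours to minutes: 6 x 60 = 360
Total: 360 + 59 = 419

419


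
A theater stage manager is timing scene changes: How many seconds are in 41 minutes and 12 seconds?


Minutes: 41
Seconds: 12
Convert minutes to seconds: 41 x 60 = 2460
Add remaining seconds: 2460 + 12 = 2472

2472


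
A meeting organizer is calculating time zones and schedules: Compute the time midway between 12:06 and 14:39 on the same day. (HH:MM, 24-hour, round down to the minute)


Start time: 12:06 = 726 minutes from midnight
End time: 14:39 = 879 minutes from midnight
Sum: 726 + 879 = 1605
Midpoint: 1605 / 2 = 802 minutes
Convert: 802 / 60 = 13 hours, 22 minutes
Result: 13:22

13:22


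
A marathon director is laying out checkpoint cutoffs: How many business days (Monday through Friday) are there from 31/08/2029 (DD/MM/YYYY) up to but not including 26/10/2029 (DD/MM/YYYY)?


Start: 2029-08-31 (Friday)
End (exclusive): 2029-10-26 (Friday)
Total calendar days: 56
Full weeks: 56 // 7 = 8 -> 40 weekdays
Remaining 0 days starting on Friday:
Total business days: 40 + 0 = 40

40


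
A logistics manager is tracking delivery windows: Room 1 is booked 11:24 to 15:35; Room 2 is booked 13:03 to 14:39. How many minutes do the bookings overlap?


Interval A: [684, 935] minutes from midnight
Interval B: [783, 879] minutes from midnight
Overlap start = max(684, 783) = 783
Overlap end = min(935, 879) = 879
Overlap = 879 - 783 = 96 minutes

96


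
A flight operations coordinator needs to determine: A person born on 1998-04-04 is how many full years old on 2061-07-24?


Birth: 1998-04-04
Reference: 2061-07-24
Year difference: 2061 - 1998 = 63
Has birthday (04-04) occurred by 07-24? Yes
Age in full years: 63

63


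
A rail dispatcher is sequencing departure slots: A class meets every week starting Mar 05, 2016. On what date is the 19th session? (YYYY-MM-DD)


First occurrence: 2016-03-05 (occurrence 1)
Each occurrence is 7 days after the previous.
Occurrence 19 is 18 weeks after the first.
18 weeks = 126 days
2016-03-05 + 126 days = 2016-07-09

2016-07-09


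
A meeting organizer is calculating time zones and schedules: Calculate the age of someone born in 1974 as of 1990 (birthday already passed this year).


Birth year: 1974
Current year: 1990
Age = current year - birth year
Age = 1990 - 1974 = 16

16


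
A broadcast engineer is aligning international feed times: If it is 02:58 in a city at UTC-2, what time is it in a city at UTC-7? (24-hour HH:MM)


Local time: 02:58 at UTC-2 (offset -2h)
Target zone: UTC-7 (offset -7h)
Difference: -7 - (-2) = -5 hours
Calculation: 2 + (-5) = -3
Wraparound: (-3) mod 24 = 21
Result: 21:58

21:58


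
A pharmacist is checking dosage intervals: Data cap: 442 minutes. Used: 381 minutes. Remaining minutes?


Total budget: 442 minutes
Time used: 381 minutes
Remaining: 442 - 381 = 61 minutes
Percent used: 86.2%
Percent remaining: 13.8%

61


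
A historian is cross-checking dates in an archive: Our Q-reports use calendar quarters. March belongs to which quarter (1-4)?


Month: March (month 3)
Q1: January-March (months 1-3)
Q2: April-June (months 4-6)
Q3: July-September (months 7-9)
Q4: October-December (months 10-12)
Month 3 falls in Q1

1


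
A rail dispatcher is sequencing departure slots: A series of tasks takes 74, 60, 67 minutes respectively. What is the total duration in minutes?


Durations: 74, 60, 67
Running sum: 74
+ 60 = 134
+ 67 = 201
Total duration: 201 minutes
That is 3 hours and 21 minutes

201


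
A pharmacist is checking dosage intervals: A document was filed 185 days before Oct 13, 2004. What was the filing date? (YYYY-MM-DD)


Start: 2004-10-13
Subtracting 185 days
Days already passed in October: 13
After going back through October: 172 more days to subtract
September 2004: 30 days, 142 remaining
August 2004: 31 days, 111 remaining
July 2004: 31 days, 80 remaining
June 2004: 30 days, 50 remaining
Result: 2004-04-11

2004-04-11


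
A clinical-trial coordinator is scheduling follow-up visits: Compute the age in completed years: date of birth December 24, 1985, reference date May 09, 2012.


Birth: 1985-12-24
Reference: 2012-05-09
Year difference: 2012 - 1985 = 27
Has birthday (12-24) occurred by 05-09? No
Birthday not yet reached this year -> subtract 1
Age in full years: 26

26


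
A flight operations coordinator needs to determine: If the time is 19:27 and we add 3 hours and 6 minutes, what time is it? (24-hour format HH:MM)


Start time: 19:27
Adding: 3 hours 6 minutes
Minutes: 27 + 6 = 33
Hours: 19 + 3 + 0 = 22
Result: 22:33

22:33


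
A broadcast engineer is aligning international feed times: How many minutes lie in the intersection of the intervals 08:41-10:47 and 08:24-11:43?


Interval A: [521, 647] minutes from midnight
Interval B: [504, 703] minutes from midnight
Overlap start = max(521, 504) = 521
Overlap end = min(647, 703) = 647
Overlap = 647 - 521 = 126 minutes

126


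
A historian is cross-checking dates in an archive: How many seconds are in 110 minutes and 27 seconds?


Minutes: 110
Seconds: 27
Convert minutes to seconds: 110 x 60 = 6600
Add remaining seconds: 6600 + 27 = 6627

6627


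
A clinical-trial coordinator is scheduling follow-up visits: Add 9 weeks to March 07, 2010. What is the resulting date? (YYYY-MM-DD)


Start: 2010-03-07
Weeks to add: 9
Convert to days: 9 x 7 = 63 days
Add 63 days to 2010-03-07
Result: 2010-05-09

2010-05-09


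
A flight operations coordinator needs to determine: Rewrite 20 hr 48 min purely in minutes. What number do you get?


Hours: 20
Extra minutes: 48
Minutes per hour: 60
Hours to minutes: 20 x 60 = 1200
Total: 1200 + 48 = 1248

1248


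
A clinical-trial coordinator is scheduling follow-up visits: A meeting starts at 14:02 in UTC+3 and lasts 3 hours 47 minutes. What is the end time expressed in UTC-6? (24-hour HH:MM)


Start: 14:02 in UTC+3
Step 1 - add duration:
  minutes: 2 + 47 = 49
  hours: 14 + 3 + 0 = 17
  end in UTC+3: 17:49
Step 2 - convert UTC+3 -> UTC-6:
  offset difference: -6 - (3) = -9 hours
  17 + (-9) = 8 -> mod 24 = 8
Result: 08:49 in UTC-6

08:49


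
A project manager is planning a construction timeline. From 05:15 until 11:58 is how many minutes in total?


Start time: 05:15 = 315 minutes from midnight
End time: 11:58 = 718 minutes from midnight
Difference: 718 - 315 = 403 minutes
That is 6 hours and 43 minutes

403


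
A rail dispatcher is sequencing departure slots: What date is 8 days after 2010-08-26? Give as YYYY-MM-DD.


Start: 2010-08-26
Adding 8 days
Days remaining in August: 5
After August: 3 days still to add
September 2010 has 30 days, need 3
Result: 2010-09-03

2010-09-03


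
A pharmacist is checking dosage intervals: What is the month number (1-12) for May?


Calendar month order:
4. April
5. May <--
6. June
May is month number 5

5


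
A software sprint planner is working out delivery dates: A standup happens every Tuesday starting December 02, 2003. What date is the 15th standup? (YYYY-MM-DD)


First occurrence: 2003-12-02 (occurrence 1)
Each occurrence is 7 days after the previous.
Occurrence 15 is 14 weeks after the first.
14 weeks = 98 days
2003-12-02 + 98 days = 2004-03-09

2004-03-09


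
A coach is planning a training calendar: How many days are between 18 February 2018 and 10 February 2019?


Start date: 2018-02-18
End date: 2019-02-10
Feb 2018: +11 days
Mar 2018: +31 days
Apr 2018: +30 days
... (10 more months)
Total: 357 days

357


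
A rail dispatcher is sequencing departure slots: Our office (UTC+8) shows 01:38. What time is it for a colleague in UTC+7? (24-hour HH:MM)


Local time: 01:38 at UTC+8 (offset 8h)
Target zone: UTC+7 (offset 7h)
Difference: 7 - (8) = -1 hours
Calculation: 1 + (-1) = 0
Result: 00:38

00:38


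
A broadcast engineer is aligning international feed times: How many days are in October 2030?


Month: October
Year: 2030
October is a 31-day month
Total: 31 days

31


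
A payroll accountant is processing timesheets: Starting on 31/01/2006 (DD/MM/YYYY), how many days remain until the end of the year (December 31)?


Start: January 31, 2006
End: December 31, 2006
Days left in January: 0
February: 28
March: 31
April: 30
May: 31
... plus remaining months
Sum of remaining months: 334
Total: 0 + 334 = 334

334


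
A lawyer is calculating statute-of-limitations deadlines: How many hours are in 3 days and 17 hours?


Days: 3
Extra hours: 17
Hours per day: 24
Days to hours: 3 x 24 = 72
Total: 72 + 17 = 89

89


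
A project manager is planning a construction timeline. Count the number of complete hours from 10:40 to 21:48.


Start: 10:40
End: 21:48
Hour difference: 21 - 10 = 11 hours
Minute difference: 48 - 40 = 8 minutes
Total minutes: 668
Complete hours: 668 / 60 = 11 (remainder 8)

11


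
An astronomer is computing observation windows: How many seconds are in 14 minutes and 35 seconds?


Minutes: 14
Extra seconds: 35
Seconds per minute: 60
Minutes to seconds: 14 x 60 = 840
Total: 840 + 35 = 875

875


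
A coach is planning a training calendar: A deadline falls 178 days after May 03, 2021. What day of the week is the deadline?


Start: 2021-05-03 (Monday)
Step 1 - find target date: add 178 days
  2021-05-03 + 178 days = 2021-10-28
Step 2 - day of week:
  178 mod 7 = 3
  Monday + 3 days -> Thursday
Result: Thursday (2021-10-28)

Thursday


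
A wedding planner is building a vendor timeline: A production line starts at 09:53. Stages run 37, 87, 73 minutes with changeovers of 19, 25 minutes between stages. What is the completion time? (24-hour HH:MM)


Start: 09:53 = 593 min from midnight
  after task 1 (37 min): 10:30
  after break (19 min): 10:49
  after task 2 (87 min): 12:16
  after break (25 min): 12:41
  after task 3 (73 min): 13:54
Total elapsed: 241 minutes
End time: 13:54

13:54


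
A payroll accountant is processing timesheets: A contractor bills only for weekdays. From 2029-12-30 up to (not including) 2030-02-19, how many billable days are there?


Start: 2029-12-30 (Sunday)
End (exclusive): 2030-02-19 (Tuesday)
Total calendar days: 51
Full weeks: 51 // 7 = 7 -> 35 weekdays
Remaining 2 days starting on Sunday:
  Sun(-), Mon(w) -> 1 weekdays
Total business days: 35 + 1 = 36

36


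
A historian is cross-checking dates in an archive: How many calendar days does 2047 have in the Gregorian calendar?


Year: 2047
Check leap year rules:
Divisible by 4? No
2047 is not a leap year
Days: 365

365


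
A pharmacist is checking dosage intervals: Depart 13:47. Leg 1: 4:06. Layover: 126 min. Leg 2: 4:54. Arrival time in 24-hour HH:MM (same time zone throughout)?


Depart: 13:47
Leg 1: +246 min -> 17:53
Layover: +126 min -> 19:59
Leg 2: +294 min -> 00:53
Total travel: 666 minutes = 11h 6m
Arrival: 00:53

00:53


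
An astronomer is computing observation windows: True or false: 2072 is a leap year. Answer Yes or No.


Year: 2072
Divisible by 4? 2072 / 4 = 518.0 -> Yes
Divisible by 100? 2072 / 100 = 20.72 -> No
Divisible by 4 but not 100, so it IS a leap year

Yes


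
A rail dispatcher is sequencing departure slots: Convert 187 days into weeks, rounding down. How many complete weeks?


Total days: 187
Days per week: 7
Division: 187 / 7 = 26 remainder 5
Complete weeks: 26
Remaining days: 5

26


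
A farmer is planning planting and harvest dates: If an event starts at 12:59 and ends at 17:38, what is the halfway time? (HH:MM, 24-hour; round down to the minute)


Start time: 12:59 = 779 minutes from midnight
End time: 17:38 = 1058 minutes from midnight
Sum: 779 + 1058 = 1837
Midpoint: 1837 / 2 = 918 minutes
Convert: 918 / 60 = 15 hours, 18 minutes
Result: 15:18

15:18


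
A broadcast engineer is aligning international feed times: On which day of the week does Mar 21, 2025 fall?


Date: 2025-03-21
January 1, 2025 is a Wednesday
Day of year: 80
Offset from Jan 1: 79 days
79 mod 7 = 2
Result: Friday

Friday


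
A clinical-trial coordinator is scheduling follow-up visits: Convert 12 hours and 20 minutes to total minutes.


Hours: 12
Minutes: 20
Convert hours to minutes: 12 x 60 = 720
Add remaining minutes: 720 + 20 = 740

740


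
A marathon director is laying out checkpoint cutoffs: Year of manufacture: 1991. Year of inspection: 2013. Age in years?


Birth year: 1991
Current year: 2013
Age = current year - birth year
Age = 2013 - 1991 = 22

22


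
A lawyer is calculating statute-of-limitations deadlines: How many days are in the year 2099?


Year: 2099
Check leap year rules:
Divisible by 4? No
2099 is not a leap year
Days: 365

365


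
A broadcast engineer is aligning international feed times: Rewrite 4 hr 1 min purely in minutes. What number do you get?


Hours: 4
Extra minutes: 1
Minutes per hour: 60
Hours to minutes: 4 x 60 = 240
Total: 240 + 1 = 241

241


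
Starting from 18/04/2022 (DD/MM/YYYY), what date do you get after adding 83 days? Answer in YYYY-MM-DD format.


Start: 2022-04-18
Adding 83 days
Days remaining in April: 12
After April: 71 days still to add
May 2022: 31 days, 40 remaining
June 2022: 30 days, 10 remaining
July 2022 has 31 days, need 10
Result: 2022-07-10

2022-07-10


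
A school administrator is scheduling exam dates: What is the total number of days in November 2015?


Month: November
Year: 2015
November is a 30-day month
Total: 30 days

30


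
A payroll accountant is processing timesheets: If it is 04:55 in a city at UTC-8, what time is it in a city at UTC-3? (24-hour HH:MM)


Local time: 04:55 at UTC-8 (offset -8h)
Target zone: UTC-3 (offset -3h)
Difference: -3 - (-8) = 5 hours
Calculation: 4 + (5) = 9
Result: 09:55

09:55


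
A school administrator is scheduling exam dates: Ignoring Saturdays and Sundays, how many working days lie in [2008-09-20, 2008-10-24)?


Start: 2008-09-20 (Saturday)
End (exclusive): 2008-10-24 (Friday)
Total calendar days: 34
Full weeks: 34 // 7 = 4 -> 20 weekdays
Remaining 6 days starting on Saturday:
  Sat(-), Sun(-), Mon(w), Tue(w), Wed(w), Thu(w) -> 4 weekdays
Total business days: 20 + 4 = 24

24


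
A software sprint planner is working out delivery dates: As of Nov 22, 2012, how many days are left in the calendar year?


Start: November 22, 2012
End: December 31, 2012
Days left in November: 8
December: 31
Sum of remaining months: 31
Total: 8 + 31 = 39

39


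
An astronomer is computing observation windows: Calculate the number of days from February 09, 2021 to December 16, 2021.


Start date: 2021-02-09
End date: 2021-12-16
Feb 2021: +20 days
Mar 2021: +31 days
Apr 2021: +30 days
... (8 more months)
Total: 310 days

310


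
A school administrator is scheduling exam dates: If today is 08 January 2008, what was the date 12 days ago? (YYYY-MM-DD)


Start: 2008-01-08
Subtracting 12 days
Days already passed in January: 8
After going back through January: 4 more days to subtract
December 2007 has 31 days, need 4
Result: 2007-12-27

2007-12-27


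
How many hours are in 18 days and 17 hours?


Days: 18
Extra hours: 17
Hours per day: 24
Days to hours: 18 x 24 = 432
Total: 432 + 17 = 449

449


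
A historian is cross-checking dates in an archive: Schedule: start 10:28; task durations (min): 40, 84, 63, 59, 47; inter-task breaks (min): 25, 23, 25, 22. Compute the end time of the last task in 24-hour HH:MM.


Start: 10:28 = 628 min from midnight
  after task 1 (40 min): 11:08
  after break (25 min): 11:33
  after task 2 (84 min): 12:57
  after break (23 min): 13:20
  after task 3 (63 min): 14:23
  after break (25 min): 14:48
  after task 4 (59 min): 15:47
  after break (22 min): 16:09
  after task 5 (47 min): 16:56
Total elapsed: 388 minutes
End time: 16:56

16:56


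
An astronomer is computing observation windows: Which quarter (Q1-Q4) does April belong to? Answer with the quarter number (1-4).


Month: April (month 4)
Q1: January-March (months 1-3)
Q2: April-June (months 4-6)
Q3: July-September (months 7-9)
Q4: October-December (months 10-12)
Month 4 falls in Q2

2


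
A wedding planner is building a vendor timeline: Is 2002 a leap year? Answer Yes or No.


Year: 2002
Divisible by 4? 2002 / 4 = 500.5 -> No
Not divisible by 4, so NOT a leap year

No


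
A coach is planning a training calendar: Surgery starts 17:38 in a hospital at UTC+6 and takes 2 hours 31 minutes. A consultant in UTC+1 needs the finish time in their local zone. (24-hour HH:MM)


Start: 17:38 in UTC+6
Step 1 - add duration:
  minutes: 38 + 31 = 69 (carry 1h)
  hours: 17 + 2 + 1 = 20
  end in UTC+6: 20:09
Step 2 - convert UTC+6 -> UTC+1:
  offset difference: 1 - (6) = -5 hours
  20 + (-5) = 15 -> mod 24 = 15
Result: 15:09 in UTC+1

15:09


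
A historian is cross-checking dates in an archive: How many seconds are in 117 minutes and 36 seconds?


Minutes: 117
Extra seconds: 36
Seconds per minute: 60
Minutes to seconds: 117 x 60 = 7020
Total: 7020 + 36 = 7056

7056


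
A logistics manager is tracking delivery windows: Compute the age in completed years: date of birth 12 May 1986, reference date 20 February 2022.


Birth: 1986-05-12
Reference: 2022-02-20
Year difference: 2022 - 1986 = 36
Has birthday (05-12) occurred by 02-20? No
Birthday not yet reached this year -> subtract 1
Age in full years: 35

35


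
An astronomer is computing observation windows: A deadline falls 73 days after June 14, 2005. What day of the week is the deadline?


Start: 2005-06-14 (Tuesday)
Step 1 - find target date: add 73 days
  2005-06-14 + 73 days = 2005-08-26
Step 2 - day of week:
  73 mod 7 = 3
  Tuesday + 3 days -> Friday
Result: Friday (2005-08-26)

Friday


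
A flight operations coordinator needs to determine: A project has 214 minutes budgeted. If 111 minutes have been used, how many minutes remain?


Total budget: 214 minutes
Time used: 111 minutes
Remaining: 214 - 111 = 103 minutes
Percent used: 51.9%
Percent remaining: 48.1%

103


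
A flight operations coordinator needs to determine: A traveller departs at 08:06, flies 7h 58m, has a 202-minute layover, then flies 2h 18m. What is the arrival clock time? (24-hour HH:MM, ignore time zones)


Depart: 08:06
Leg 1: +478 min -> 16:04
Layover: +202 min -> 19:26
Leg 2: +138 min -> 21:44
Total travel: 818 minutes = 13h 38m
Arrival: 21:44

21:44


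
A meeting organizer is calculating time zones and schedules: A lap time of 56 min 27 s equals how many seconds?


Minutes: 56
Seconds: 27
Convert minutes to seconds: 56 x 60 = 3360
Add remaining seconds: 3360 + 27 = 3387

3387


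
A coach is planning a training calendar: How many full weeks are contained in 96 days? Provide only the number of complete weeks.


Total days: 96
Days per week: 7
Division: 96 / 7 = 13 remainder 5
Complete weeks: 13
Remaining days: 5

13


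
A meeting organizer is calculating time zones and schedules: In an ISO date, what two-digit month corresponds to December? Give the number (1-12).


Calendar month order:
11. November
12. December <--
December is month number 12

12


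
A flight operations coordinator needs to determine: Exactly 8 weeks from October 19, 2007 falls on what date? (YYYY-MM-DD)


Start: 2007-10-19
Weeks to add: 8
Convert to days: 8 x 7 = 56 days
Add 56 days to 2007-10-19
Result: 2007-12-14

2007-12-14


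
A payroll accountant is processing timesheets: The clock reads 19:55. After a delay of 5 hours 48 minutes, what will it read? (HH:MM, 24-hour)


Start time: 19:55
Adding: 5 hours 48 minutes
Minutes: 55 + 48 = 103
Minute overflow: 103 >= 60, so carry 1 hour, minutes = 43
Hours: 19 + 5 + 1 = 25
Hour wraparound: 25 mod 24 = 1
Result: 01:43

01:43


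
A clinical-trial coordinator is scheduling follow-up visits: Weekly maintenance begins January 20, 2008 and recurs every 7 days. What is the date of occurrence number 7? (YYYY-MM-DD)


First occurrence: 2008-01-20 (occurrence 1)
Each occurrence is 7 days after the previous.
Occurrence 7 is 6 weeks after the first.
6 weeks = 42 days
2008-01-20 + 42 days = 2008-03-02

2008-03-02


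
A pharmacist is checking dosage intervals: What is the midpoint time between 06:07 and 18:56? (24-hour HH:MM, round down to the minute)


Start time: 06:07 = 367 minutes from midnight
End time: 18:56 = 1136 minutes from midnight
Sum: 367 + 1136 = 1503
Midpoint: 1503 / 2 = 751 minutes
Convert: 751 / 60 = 12 hours, 31 minutes
Result: 12:31

12:31


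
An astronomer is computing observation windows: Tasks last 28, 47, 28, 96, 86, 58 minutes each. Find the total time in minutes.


Durations: 28, 47, 28, 96, 86, 58
Running sum: 28
+ 47 = 75
+ 28 = 103
+ 96 = 199
+ 86 = 285
+ 58 = 343
Total duration: 343 minutes
That is 5 hours and 43 minutes

343


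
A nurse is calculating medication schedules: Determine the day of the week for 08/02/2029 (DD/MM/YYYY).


Date: 2029-02-08
January 1, 2029 is a Monday
Day of year: 39
Offset from Jan 1: 38 days
38 mod 7 = 3
Result: Thursday

Thursday


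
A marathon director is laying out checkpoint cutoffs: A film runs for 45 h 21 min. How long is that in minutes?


Hours: 45
Minutes: 21
Convert hours to minutes: 45 x 60 = 2700
Add remaining minutes: 2700 + 21 = 2721

2721


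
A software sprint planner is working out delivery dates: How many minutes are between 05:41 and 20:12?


Start time: 05:41 = 341 minutes from midnight
End time: 20:12 = 1212 minutes from midnight
Difference: 1212 - 341 = 871 minutes
That is 14 hours and 31 minutes

871


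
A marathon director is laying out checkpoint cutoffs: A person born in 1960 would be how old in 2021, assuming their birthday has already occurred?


Birth year: 1960
Current year: 2021
Age = current year - birth year
Age = 2021 - 1960 = 61

61


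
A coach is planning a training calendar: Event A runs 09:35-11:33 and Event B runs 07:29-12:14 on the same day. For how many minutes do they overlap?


Interval A: [575, 693] minutes from midnight
Interval B: [449, 734] minutes from midnight
Overlap start = max(575, 449) = 575
Overlap end = min(693, 734) = 693
Overlap = 693 - 575 = 118 minutes

118


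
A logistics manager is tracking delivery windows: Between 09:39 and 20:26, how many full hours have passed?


Start: 09:39
End: 20:26
Hour difference: 20 - 9 = 11 hours
Minute difference: 26 - 39 = -13 minutes
Total minutes: 647
Complete hours: 647 / 60 = 10 (remainder 47)

10


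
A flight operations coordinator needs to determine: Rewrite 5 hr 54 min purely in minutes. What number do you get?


Hours: 5
Extra minutes: 54
Minutes per hour: 60
Hours to minutes: 5 x 60 = 300
Total: 300 + 54 = 354

354


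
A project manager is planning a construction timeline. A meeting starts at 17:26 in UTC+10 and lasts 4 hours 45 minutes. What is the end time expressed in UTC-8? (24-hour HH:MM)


Start: 17:26 in UTC+10
Step 1 - add duration:
  minutes: 26 + 45 = 71 (carry 1h)
  hours: 17 + 4 + 1 = 22
  end in UTC+10: 22:11
Step 2 - convert UTC+10 -> UTC-8:
  offset difference: -8 - (10) = -18 hours
  22 + (-18) = 4 -> mod 24 = 4
Result: 04:11 in UTC-8

04:11


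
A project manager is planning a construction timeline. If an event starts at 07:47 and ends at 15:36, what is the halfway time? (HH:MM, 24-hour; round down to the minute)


Start time: 07:47 = 467 minutes from midnight
End time: 15:36 = 936 minutes from midnight
Sum: 467 + 936 = 1403
Midpoint: 1403 / 2 = 701 minutes
Convert: 701 / 60 = 11 hours, 41 minutes
Result: 11:41

11:41


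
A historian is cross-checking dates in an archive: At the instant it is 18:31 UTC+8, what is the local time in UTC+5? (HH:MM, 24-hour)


Local time: 18:31 at UTC+8 (offset 8h)
Target zone: UTC+5 (offset 5h)
Difference: 5 - (8) = -3 hours
Calculation: 18 + (-3) = 15
Result: 15:31

15:31


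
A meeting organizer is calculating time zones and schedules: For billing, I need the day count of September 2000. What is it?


Month: September
Year: 2000
September is a 30-day month
Total: 30 days

30


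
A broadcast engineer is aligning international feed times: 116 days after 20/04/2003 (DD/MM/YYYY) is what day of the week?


Start: 2003-04-20 (Sunday)
Step 1 - find target date: add 116 days
  2003-04-20 + 116 days = 2003-08-14
Step 2 - day of week:
  116 mod 7 = 4
  Sunday + 4 days -> Thursday
Result: Thursday (2003-08-14)

Thursday


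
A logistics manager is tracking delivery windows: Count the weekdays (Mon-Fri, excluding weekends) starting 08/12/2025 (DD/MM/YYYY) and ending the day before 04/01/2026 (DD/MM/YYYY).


Start: 2025-12-08 (Monday)
End (exclusive): 2026-01-04 (Sunday)
Total calendar days: 27
Full weeks: 27 // 7 = 3 -> 15 weekdays
Remaining 6 days starting on Monday:
  Mon(w), Tue(w), Wed(w), Thu(w), Fri(w), Sat(-) -> 5 weekdays
Total business days: 15 + 5 = 20

20
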